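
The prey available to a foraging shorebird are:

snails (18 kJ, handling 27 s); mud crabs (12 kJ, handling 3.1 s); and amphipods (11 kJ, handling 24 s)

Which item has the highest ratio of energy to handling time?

mud crabs

Profitability E/h (kJ/s): snails = 18/27 = 0.667, mud crabs = 12/3.1 = 3.87, amphipods = 11/24 = 0.458.
Ranked: mud crabs > snails > amphipods.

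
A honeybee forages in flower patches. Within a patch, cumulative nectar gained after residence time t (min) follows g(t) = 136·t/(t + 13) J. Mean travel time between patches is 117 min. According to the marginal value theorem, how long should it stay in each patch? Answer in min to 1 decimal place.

Optimal t* satisfies g'(t*) = g(t*)/(T + t*).
g'(t) = 136·13/(t + 13)². Setting 136·13/(t+13)² = 136t/[(t+13)(117+t)] gives 13(117+t) = t(t+13), so t² = 13×117 = 1521.
t* = √1521 = 39 min.

39.0 min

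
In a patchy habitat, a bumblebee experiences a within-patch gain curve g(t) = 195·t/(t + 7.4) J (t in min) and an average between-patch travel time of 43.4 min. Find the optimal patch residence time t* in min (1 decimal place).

17.9 min

Optimal t* satisfies g'(t*) = g(t*)/(T + t*).
g'(t) = 195·7.4/(t + 7.4)². Setting 195·7.4/(t+7.4)² = 195t/[(t+7.4)(43.4+t)] gives 7.4(43.4+t) = t(t+7.4), so t² = 7.4×43.4 = 321.2.
t* = √321.2 = 17.92 min.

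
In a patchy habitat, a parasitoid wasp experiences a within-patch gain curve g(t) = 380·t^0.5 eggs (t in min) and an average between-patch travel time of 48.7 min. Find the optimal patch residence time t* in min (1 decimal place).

By the marginal value theorem, leave when the instantaneous gain rate g'(t) equals the habitat-wide average g(t)/(T + t).
g'(t) = 0.5·380·t^-0.5. Setting 0.5·380·t^-0.5 = 380·t^0.5/(48.7+t) gives 0.5(48.7+t) = t, so 0.50·t = 0.5×48.7.
t* = 0.5×48.7/0.50 = 48.7 min.

48.7 min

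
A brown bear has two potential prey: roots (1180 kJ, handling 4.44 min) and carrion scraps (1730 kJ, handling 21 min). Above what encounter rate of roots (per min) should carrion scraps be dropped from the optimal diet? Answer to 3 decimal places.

0.101 per min

The zero-one rule: include carrion scraps iff E₂/h₂ > λE₁/(1+λh₁). Equality gives the switch point.
λE₁h₂ = E₂ + λE₂h₁ ⇒ λ = E₂/(E₁h₂ − E₂h₁) = 1730/(2.478e+04 − 7681) = 0.1012 per min.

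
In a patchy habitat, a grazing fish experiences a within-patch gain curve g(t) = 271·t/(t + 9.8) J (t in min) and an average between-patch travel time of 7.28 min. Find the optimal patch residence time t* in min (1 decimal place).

8.4 min

By the marginal value theorem, leave when the instantaneous gain rate g'(t) equals the habitat-wide average g(t)/(T + t).
g'(t) = 271·9.8/(t + 9.8)². Setting 271·9.8/(t+9.8)² = 271t/[(t+9.8)(7.28+t)] gives 9.8(7.28+t) = t(t+9.8), so t² = 9.8×7.28 = 71.34.
t* = √71.34 = 8.447 min.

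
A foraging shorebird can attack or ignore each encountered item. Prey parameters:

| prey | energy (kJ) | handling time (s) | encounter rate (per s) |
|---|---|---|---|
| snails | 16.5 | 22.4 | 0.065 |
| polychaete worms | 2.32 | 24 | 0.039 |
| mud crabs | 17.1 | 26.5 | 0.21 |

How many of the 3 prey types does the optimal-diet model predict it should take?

2

E/h in descending order: snails 0.737, mud crabs 0.645, polychaete worms 0.0967 kJ/s. The optimal diet is the largest prefix of this list for which every included type satisfies E_i/h_i > R on the types above it.
Rate on top 1: 0.4367. mud crabs: 0.645 > 0.4367 → include.
Rate on top 2: 0.5814. polychaete worms: 0.0967 < 0.5814 → exclude; stop.
Optimal diet: snails, mud crabs — 2 of 3 types.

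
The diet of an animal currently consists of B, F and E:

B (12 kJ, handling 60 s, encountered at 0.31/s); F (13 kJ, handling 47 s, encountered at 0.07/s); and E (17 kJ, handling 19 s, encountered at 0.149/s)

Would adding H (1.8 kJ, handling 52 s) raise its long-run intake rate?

Intake rate on the current diet: R = (0.31×12 + 0.07×13 + 0.149×17) / (1 + 0.31×60 + 0.07×47 + 0.149×19) = 7.163/25.72 = 0.2785 kJ/s.
Profitability of H: 1.8/52 = 0.03462 kJ/s.
0.03462 < 0.2785, so adding H would lower the average — exclude it.

No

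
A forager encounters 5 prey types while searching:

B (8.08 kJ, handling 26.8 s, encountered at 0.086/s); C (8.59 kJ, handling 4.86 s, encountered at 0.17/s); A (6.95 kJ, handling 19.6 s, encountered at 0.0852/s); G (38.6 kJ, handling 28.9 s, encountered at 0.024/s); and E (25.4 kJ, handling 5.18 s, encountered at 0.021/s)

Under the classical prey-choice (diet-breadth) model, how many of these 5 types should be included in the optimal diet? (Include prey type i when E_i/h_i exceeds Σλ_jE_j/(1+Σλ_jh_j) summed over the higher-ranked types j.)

3

Profitabilities (E/h, kJ/s): E 4.9, C 1.77, G 1.34, A 0.355, B 0.301. Add prey in this order while the next type's profitability exceeds the intake rate on those already taken.
Rate on top 1: 0.4811. C: 1.77 > 0.4811 → include.
Rate on top 2: 1.03. G: 1.34 > 1.03 → include.
Rate on top 3: 1.111. A: 0.355 < 1.111 → exclude; stop.
Optimal diet: E, C, G — 3 of 5 types.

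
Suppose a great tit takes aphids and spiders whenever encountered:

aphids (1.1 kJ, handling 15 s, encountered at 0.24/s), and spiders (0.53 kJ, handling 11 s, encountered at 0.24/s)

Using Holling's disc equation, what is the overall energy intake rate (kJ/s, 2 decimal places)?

0.05 kJ/s

Energy encountered per unit search time: 0.24×1.1 + 0.24×0.53 = 0.3912 kJ/s.
Handling time per unit search time: 0.24×15 + 0.24×11 = 6.24.
Rate = 0.3912/(1 + 6.24) = 0.05403 kJ/s.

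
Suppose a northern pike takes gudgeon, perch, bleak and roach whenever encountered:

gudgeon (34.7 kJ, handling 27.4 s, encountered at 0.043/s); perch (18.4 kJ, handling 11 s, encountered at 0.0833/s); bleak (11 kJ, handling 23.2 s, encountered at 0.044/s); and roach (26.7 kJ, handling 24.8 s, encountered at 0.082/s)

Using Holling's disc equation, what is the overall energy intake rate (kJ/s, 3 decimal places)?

0.927 kJ/s

R = Σλ_iE_i / (1 + Σλ_ih_i)
Numerator: 0.043×34.7 + 0.0833×18.4 + 0.044×11 + 0.082×26.7 = 5.698
Denominator: 1 + 0.043×27.4 + 0.0833×11 + 0.044×23.2 + 0.082×24.8 = 6.149
R = 5.698/6.149 = 0.9267 kJ/s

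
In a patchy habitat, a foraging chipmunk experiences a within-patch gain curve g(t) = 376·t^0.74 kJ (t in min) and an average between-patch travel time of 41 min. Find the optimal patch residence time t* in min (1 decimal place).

Optimal t* satisfies g'(t*) = g(t*)/(T + t*).
g'(t) = 0.74·376·t^-0.26. Setting 0.74·376·t^-0.26 = 376·t^0.74/(41+t) gives 0.74(41+t) = t, so 0.26·t = 0.74×41.
t* = 0.74×41/0.26 = 116.7 min.

116.7 min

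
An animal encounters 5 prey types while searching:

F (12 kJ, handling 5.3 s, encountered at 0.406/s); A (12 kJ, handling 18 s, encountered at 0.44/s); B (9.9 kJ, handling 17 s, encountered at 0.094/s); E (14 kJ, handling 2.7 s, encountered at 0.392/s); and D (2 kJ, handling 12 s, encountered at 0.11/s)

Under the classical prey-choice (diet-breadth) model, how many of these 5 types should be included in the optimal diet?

E/h in descending order: E 5.19, F 2.26, A 0.667, B 0.582, D 0.167 kJ/s. The optimal diet is the largest prefix of this list for which every included type satisfies E_i/h_i > R on the types above it.
Rate on top 1: 2.666. F: 2.26 < 2.666 → exclude; stop.
Optimal diet: E — 1 of 5 types.

1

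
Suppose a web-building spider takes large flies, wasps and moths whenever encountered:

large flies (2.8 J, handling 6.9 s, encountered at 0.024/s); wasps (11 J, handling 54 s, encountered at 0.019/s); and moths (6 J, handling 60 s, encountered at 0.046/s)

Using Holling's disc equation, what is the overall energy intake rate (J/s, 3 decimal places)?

0.112 J/s

R = Σλ_iE_i / (1 + Σλ_ih_i)
Numerator: 0.024×2.8 + 0.019×11 + 0.046×6 = 0.5522
Denominator: 1 + 0.024×6.9 + 0.019×54 + 0.046×60 = 4.952
R = 0.5522/4.952 = 0.1115 J/s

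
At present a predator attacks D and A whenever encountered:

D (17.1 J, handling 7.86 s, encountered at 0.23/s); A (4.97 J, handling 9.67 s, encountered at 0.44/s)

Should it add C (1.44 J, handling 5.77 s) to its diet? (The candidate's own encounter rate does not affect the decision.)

No

Intake rate on the current diet: R = (0.23×17.1 + 0.44×4.97) / (1 + 0.23×7.86 + 0.44×9.67) = 6.12/7.063 = 0.8665 J/s.
C: E/h = 1.44/5.77 = 0.2496 J/s.
0.2496 < 0.8665, so adding C would lower the average — exclude it.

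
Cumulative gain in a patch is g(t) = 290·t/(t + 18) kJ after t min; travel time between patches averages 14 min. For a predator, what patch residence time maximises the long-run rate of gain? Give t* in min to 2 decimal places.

Maximise g(t)/(T+t): set derivative to zero → g'(t)(T+t) = g(t).
g'(t) = 290·18/(t + 18)². Setting 290·18/(t+18)² = 290t/[(t+18)(14+t)] gives 18(14+t) = t(t+18), so t² = 18×14 = 252.
t* = √252 = 15.87 min.

15.87 min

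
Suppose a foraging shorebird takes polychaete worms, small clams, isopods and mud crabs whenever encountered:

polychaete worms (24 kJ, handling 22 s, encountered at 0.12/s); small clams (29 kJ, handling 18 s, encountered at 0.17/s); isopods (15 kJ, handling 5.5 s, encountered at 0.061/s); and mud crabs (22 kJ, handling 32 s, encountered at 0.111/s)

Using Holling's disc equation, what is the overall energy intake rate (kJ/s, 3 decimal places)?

1.055 kJ/s

R = Σλ_iE_i / (1 + Σλ_ih_i)
Numerator: 0.12×24 + 0.17×29 + 0.061×15 + 0.111×22 = 11.17
Denominator: 1 + 0.12×22 + 0.17×18 + 0.061×5.5 + 0.111×32 = 10.59
R = 11.17/10.59 = 1.055 kJ/s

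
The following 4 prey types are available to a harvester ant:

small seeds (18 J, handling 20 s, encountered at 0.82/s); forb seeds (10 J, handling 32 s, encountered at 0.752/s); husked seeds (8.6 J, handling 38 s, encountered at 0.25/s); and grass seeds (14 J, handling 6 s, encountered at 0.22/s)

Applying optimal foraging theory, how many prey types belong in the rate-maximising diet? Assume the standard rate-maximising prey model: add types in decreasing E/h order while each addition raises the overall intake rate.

E/h in descending order: grass seeds 2.33, small seeds 0.9, forb seeds 0.312, husked seeds 0.226 J/s. The optimal diet is the largest prefix of this list for which every included type satisfies E_i/h_i > R on the types above it.
Rate on top 1: 1.328. small seeds: 0.9 < 1.328 → exclude; stop.
Optimal diet: grass seeds — 1 of 4 types.

1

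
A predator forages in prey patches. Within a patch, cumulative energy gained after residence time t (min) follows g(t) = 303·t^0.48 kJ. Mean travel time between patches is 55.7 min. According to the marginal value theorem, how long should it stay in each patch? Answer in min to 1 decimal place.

51.4 min

Optimal t* satisfies g'(t*) = g(t*)/(T + t*).
g'(t) = 0.48·303·t^-0.52. Setting 0.48·303·t^-0.52 = 303·t^0.48/(55.7+t) gives 0.48(55.7+t) = t, so 0.52·t = 0.48×55.7.
t* = 0.48×55.7/0.52 = 51.42 min.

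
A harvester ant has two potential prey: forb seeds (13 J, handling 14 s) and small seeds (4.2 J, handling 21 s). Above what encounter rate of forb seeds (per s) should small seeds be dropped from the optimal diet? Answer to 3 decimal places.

Drop small seeds once their profitability E₂/h₂ falls below the rate achievable on forb seeds alone: E₂/h₂ = λE₁/(1 + λh₁).
Solve for λ: λE₁h₂ = E₂(1 + λh₁) → λ(E₁h₂ − E₂h₁) = E₂ → λ = E₂/(E₁h₂ − E₂h₁).
λ = 4.2/(13×21 − 4.2×14) = 4.2/214.2 = 0.01961 per s.

0.020 per s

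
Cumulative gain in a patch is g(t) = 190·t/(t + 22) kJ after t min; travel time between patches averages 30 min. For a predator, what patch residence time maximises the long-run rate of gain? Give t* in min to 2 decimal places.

Maximise g(t)/(T+t): set derivative to zero → g'(t)(T+t) = g(t).
g'(t) = 190·22/(t + 22)². Setting 190·22/(t+22)² = 190t/[(t+22)(30+t)] gives 22(30+t) = t(t+22), so t² = 22×30 = 660.
t* = √660 = 25.69 min.

25.69 min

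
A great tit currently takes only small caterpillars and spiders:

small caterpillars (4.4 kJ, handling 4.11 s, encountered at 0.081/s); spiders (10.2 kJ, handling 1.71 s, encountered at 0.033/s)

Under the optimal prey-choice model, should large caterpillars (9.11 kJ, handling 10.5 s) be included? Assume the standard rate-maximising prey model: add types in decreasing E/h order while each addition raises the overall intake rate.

Yes

Current rate: (0.081×4.4 + 0.033×10.2)/(1 + 0.081×4.11 + 0.033×1.71) = 0.4988 kJ/s.
large caterpillars: E/h = 9.11/10.5 = 0.8676 kJ/s.
0.8676 > 0.4988, so adding large caterpillars raises the average — include it.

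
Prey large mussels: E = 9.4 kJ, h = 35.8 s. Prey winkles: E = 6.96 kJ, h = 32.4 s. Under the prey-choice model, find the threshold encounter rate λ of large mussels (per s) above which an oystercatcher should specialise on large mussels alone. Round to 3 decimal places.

Drop winkles once their profitability E₂/h₂ falls below the rate achievable on large mussels alone: E₂/h₂ = λE₁/(1 + λh₁).
Solve for λ: λE₁h₂ = E₂(1 + λh₁) → λ(E₁h₂ − E₂h₁) = E₂ → λ = E₂/(E₁h₂ − E₂h₁).
λ = 6.96/(9.4×32.4 − 6.96×35.8) = 6.96/55.39 = 0.1256 per s.

0.126 per s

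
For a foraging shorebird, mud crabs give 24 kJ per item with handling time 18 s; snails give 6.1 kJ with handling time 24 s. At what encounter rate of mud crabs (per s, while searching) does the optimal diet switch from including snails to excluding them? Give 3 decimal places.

0.013 per s

The zero-one rule: include snails iff E₂/h₂ > λE₁/(1+λh₁). Equality gives the switch point.
λE₁h₂ = E₂ + λE₂h₁ ⇒ λ = E₂/(E₁h₂ − E₂h₁) = 6.1/(576 − 109.8) = 0.01308 per s.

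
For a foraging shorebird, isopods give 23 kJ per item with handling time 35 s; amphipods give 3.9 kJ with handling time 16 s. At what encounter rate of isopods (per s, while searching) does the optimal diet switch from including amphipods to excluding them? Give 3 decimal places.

The zero-one rule: include amphipods iff E₂/h₂ > λE₁/(1+λh₁). Equality gives the switch point.
λE₁h₂ = E₂ + λE₂h₁ ⇒ λ = E₂/(E₁h₂ − E₂h₁) = 3.9/(368 − 136.5) = 0.01685 per s.

0.017 per s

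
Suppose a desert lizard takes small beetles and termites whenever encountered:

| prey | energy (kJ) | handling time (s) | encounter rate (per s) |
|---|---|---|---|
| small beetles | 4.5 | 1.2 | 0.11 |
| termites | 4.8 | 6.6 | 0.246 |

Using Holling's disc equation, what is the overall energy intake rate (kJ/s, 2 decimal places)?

Energy encountered per unit search time: 0.11×4.5 + 0.246×4.8 = 1.676 kJ/s.
Handling time per unit search time: 0.11×1.2 + 0.246×6.6 = 1.756.
Rate = 1.676/(1 + 1.756) = 0.6081 kJ/s.

0.61 kJ/s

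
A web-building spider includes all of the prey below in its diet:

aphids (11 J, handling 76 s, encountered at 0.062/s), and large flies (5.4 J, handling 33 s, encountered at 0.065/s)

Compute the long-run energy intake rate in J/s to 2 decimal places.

0.13 J/s

Energy encountered per unit search time: 0.062×11 + 0.065×5.4 = 1.033 J/s.
Handling time per unit search time: 0.062×76 + 0.065×33 = 6.857.
Rate = 1.033/(1 + 6.857) = 0.1315 J/s.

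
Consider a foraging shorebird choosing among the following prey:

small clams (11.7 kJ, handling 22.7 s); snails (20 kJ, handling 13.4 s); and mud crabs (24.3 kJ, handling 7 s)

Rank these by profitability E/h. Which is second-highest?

snails

Profitability E/h (kJ/s): small clams = 11.7/22.7 = 0.515, snails = 20/13.4 = 1.49, mud crabs = 24.3/7 = 3.47.
Ranked: mud crabs > snails > small clams.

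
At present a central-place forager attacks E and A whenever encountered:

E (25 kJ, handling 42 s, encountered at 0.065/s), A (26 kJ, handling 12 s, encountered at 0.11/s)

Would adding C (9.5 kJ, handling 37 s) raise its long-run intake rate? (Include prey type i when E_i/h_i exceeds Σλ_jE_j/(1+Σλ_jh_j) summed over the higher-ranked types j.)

Intake rate on the current diet: R = (0.065×25 + 0.11×26) / (1 + 0.065×42 + 0.11×12) = 4.485/5.05 = 0.8881 kJ/s.
Profitability of C: 9.5/37 = 0.2568 kJ/s.
0.2568 < 0.8881, so adding C would lower the average — exclude it.

No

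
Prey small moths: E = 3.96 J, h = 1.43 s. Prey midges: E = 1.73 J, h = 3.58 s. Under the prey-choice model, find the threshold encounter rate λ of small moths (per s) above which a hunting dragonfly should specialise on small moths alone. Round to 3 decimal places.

0.148 per s

At the threshold, the rate on small moths alone equals the profitability of midges: λ·3.96/(1 + λ·1.43) = 1.73/3.58 = 0.4832.
Rearranging, λ(3.96 − 0.4832×1.43) = 0.4832, so λ = 0.4832/3.269 = 0.1478 per s.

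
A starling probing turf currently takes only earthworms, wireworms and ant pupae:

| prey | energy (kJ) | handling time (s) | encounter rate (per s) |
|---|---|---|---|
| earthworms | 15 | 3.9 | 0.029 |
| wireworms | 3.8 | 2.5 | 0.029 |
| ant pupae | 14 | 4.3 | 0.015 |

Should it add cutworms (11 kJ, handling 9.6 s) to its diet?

Yes

Intake rate on the current diet: R = (0.029×15 + 0.029×3.8 + 0.015×14) / (1 + 0.029×3.9 + 0.029×2.5 + 0.015×4.3) = 0.7552/1.25 = 0.6041 kJ/s.
cutworms: E/h = 11/9.6 = 1.146 kJ/s.
Since 1.146 > R, including cutworms increases the long-run rate.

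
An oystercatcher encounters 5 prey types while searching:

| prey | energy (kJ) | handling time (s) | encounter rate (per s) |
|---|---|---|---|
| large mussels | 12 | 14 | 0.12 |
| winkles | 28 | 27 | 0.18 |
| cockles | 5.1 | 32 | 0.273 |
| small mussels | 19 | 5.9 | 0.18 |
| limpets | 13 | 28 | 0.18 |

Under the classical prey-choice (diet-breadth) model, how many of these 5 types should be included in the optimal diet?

1

Profitabilities (E/h, kJ/s): small mussels 3.22, winkles 1.04, large mussels 0.857, limpets 0.464, cockles 0.159. Add prey in this order while the next type's profitability exceeds the intake rate on those already taken.
Rate on top 1: 1.659. winkles: 1.04 < 1.659 → exclude; stop.
Optimal diet: small mussels — 1 of 5 types.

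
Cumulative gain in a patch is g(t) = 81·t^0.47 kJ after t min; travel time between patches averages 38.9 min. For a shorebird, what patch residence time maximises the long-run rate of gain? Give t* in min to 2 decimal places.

34.50 min

Optimal t* satisfies g'(t*) = g(t*)/(T + t*).
g'(t) = 0.47·81·t^-0.53. Setting 0.47·81·t^-0.53 = 81·t^0.47/(38.9+t) gives 0.47(38.9+t) = t, so 0.53·t = 0.47×38.9.
t* = 0.47×38.9/0.53 = 34.5 min.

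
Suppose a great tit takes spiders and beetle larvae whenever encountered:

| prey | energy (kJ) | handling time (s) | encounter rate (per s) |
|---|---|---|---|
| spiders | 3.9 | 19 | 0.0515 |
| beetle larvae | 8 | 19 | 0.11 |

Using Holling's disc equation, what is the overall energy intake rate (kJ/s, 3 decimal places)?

0.266 kJ/s

R = Σλ_iE_i / (1 + Σλ_ih_i)
Numerator: 0.0515×3.9 + 0.11×8 = 1.081
Denominator: 1 + 0.0515×19 + 0.11×19 = 4.069
R = 1.081/4.069 = 0.2657 kJ/s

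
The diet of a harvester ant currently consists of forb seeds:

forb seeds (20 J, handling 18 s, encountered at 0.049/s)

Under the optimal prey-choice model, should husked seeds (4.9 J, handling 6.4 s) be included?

On forb seeds alone, R = ΣλE/(1+Σλh) = 0.98/1.882 = 0.5207 J/s.
Profitability of husked seeds: 4.9/6.4 = 0.7656 J/s.
0.7656 > 0.5207, so adding husked seeds raises the average — include it.

Yes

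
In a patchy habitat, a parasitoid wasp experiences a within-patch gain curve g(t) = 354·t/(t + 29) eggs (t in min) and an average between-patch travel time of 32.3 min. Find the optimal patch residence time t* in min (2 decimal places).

30.61 min

Optimal t* satisfies g'(t*) = g(t*)/(T + t*).
g'(t) = 354·29/(t + 29)². Setting 354·29/(t+29)² = 354t/[(t+29)(32.3+t)] gives 29(32.3+t) = t(t+29), so t² = 29×32.3 = 936.7.
t* = √936.7 = 30.61 min.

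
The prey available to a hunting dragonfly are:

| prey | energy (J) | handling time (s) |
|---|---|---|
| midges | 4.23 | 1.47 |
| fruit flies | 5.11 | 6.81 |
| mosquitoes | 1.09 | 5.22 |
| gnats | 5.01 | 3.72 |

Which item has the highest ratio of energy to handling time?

In descending order of E/h:
midges: 4.23/1.47 = 2.88 J/s
gnats: 5.01/3.72 = 1.35 J/s
fruit flies: 5.11/6.81 = 0.75 J/s
mosquitoes: 1.09/5.22 = 0.209 J/s

midges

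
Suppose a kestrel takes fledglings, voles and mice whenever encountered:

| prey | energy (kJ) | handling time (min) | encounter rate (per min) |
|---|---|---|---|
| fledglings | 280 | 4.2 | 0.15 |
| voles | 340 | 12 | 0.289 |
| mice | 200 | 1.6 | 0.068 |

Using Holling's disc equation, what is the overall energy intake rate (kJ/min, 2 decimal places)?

Energy encountered per unit search time: 0.15×280 + 0.289×340 + 0.068×200 = 153.9 kJ/min.
Handling time per unit search time: 0.15×4.2 + 0.289×12 + 0.068×1.6 = 4.207.
Rate = 153.9/(1 + 4.207) = 29.55 kJ/min.

29.55 kJ/min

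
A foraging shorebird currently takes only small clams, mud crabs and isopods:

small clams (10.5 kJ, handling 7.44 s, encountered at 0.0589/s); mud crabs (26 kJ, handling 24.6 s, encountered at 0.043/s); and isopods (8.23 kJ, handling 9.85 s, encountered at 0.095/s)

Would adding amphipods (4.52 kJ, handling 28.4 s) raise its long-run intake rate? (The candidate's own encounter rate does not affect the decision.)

No

Intake rate on the current diet: R = (0.0589×10.5 + 0.043×26 + 0.095×8.23) / (1 + 0.0589×7.44 + 0.043×24.6 + 0.095×9.85) = 2.518/3.432 = 0.7338 kJ/s.
Profitability of amphipods: 4.52/28.4 = 0.1592 kJ/s.
Since 0.1592 < R, time spent handling amphipods is better spent searching.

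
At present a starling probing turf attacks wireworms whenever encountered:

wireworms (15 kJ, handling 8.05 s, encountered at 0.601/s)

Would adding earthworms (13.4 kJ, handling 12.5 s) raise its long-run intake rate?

No

Intake rate on the current diet: R = (0.601×15) / (1 + 0.601×8.05) = 9.015/5.838 = 1.544 kJ/s.
earthworms: E/h = 13.4/12.5 = 1.072 kJ/s.
1.072 < 1.544, so adding earthworms would lower the average — exclude it.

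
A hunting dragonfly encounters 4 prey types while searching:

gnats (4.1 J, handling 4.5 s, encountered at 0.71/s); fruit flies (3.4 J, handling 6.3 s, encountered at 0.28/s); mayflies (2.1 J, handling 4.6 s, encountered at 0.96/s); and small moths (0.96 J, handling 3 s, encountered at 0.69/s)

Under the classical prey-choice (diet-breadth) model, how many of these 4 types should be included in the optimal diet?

E/h in descending order: gnats 0.911, fruit flies 0.54, mayflies 0.457, small moths 0.32 J/s. The optimal diet is the largest prefix of this list for which every included type satisfies E_i/h_i > R on the types above it.
Rate on top 1: 0.6939. fruit flies: 0.54 < 0.6939 → exclude; stop.
Optimal diet: gnats — 1 of 4 types.

1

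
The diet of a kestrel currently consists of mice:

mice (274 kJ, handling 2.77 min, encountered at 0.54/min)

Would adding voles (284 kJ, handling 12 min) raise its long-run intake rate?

Intake rate on the current diet: R = (0.54×274) / (1 + 0.54×2.77) = 148/2.496 = 59.28 kJ/min.
Profitability of voles: 284/12 = 23.67 kJ/min.
Since 23.67 < R, time spent handling voles is better spent searching.

No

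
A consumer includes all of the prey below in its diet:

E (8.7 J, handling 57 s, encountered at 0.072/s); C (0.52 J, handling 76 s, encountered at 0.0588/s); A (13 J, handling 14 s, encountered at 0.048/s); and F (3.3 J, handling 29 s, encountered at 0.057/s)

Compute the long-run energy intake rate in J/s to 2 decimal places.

0.12 J/s

Energy encountered per unit search time: 0.072×8.7 + 0.0588×0.52 + 0.048×13 + 0.057×3.3 = 1.469 J/s.
Handling time per unit search time: 0.072×57 + 0.0588×76 + 0.048×14 + 0.057×29 = 10.9.
Rate = 1.469/(1 + 10.9) = 0.1235 J/s.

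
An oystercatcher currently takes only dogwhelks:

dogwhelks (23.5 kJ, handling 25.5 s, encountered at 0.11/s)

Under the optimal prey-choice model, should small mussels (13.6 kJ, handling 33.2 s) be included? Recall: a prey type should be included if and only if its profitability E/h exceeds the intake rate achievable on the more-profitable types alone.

No

Current rate: (0.11×23.5)/(1 + 0.11×25.5) = 0.6794 kJ/s.
Profitability of small mussels: 13.6/33.2 = 0.4096 kJ/s.
0.4096 < 0.6794, so adding small mussels would lower the average — exclude it.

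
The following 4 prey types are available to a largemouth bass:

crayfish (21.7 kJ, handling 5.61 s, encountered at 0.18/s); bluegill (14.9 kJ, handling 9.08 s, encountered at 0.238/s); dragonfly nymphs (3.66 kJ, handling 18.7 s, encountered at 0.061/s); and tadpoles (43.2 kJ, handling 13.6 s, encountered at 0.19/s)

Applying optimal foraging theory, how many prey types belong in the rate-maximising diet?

2

E/h in descending order: crayfish 3.87, tadpoles 3.18, bluegill 1.64, dragonfly nymphs 0.196 kJ/s. The optimal diet is the largest prefix of this list for which every included type satisfies E_i/h_i > R on the types above it.
Rate on top 1: 1.943. tadpoles: 3.18 > 1.943 → include.
Rate on top 2: 2.637. bluegill: 1.64 < 2.637 → exclude; stop.
Optimal diet: crayfish, tadpoles — 2 of 4 types.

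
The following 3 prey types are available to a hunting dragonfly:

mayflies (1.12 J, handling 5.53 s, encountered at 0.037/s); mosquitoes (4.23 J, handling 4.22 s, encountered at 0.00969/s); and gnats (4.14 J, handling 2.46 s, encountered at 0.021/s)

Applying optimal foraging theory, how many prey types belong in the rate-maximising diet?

Rank by E/h (J/s): gnats 1.68, mosquitoes 1, mayflies 0.203. Include each in turn until the next type's E/h falls below the running intake rate.
Rate on top 1: 0.08267. mosquitoes: 1 > 0.08267 → include.
Rate on top 2: 0.1171. mayflies: 0.203 > 0.1171 → include.
Optimal diet: gnats, mosquitoes, mayflies — 3 of 3 types.

3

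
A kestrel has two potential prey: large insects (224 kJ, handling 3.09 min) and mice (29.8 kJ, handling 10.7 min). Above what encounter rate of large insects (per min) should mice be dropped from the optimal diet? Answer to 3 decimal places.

Drop mice once their profitability E₂/h₂ falls below the rate achievable on large insects alone: E₂/h₂ = λE₁/(1 + λh₁).
Solve for λ: λE₁h₂ = E₂(1 + λh₁) → λ(E₁h₂ − E₂h₁) = E₂ → λ = E₂/(E₁h₂ − E₂h₁).
λ = 29.8/(224×10.7 − 29.8×3.09) = 29.8/2305 = 0.01293 per min.

0.013 per min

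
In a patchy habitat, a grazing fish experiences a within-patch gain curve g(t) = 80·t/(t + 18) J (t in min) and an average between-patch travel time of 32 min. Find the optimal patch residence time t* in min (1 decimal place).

By the marginal value theorem, leave when the instantaneous gain rate g'(t) equals the habitat-wide average g(t)/(T + t).
g'(t) = 80·18/(t + 18)². Setting 80·18/(t+18)² = 80t/[(t+18)(32+t)] gives 18(32+t) = t(t+18), so t² = 18×32 = 576.
t* = √576 = 24 min.

24.0 min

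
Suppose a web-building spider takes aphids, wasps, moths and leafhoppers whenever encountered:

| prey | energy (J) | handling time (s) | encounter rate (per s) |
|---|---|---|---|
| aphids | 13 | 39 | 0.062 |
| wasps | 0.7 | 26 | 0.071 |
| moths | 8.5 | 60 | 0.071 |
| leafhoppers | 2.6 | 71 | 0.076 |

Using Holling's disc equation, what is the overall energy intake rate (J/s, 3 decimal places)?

0.111 J/s

Energy encountered per unit search time: 0.062×13 + 0.071×0.7 + 0.071×8.5 + 0.076×2.6 = 1.657 J/s.
Handling time per unit search time: 0.062×39 + 0.071×26 + 0.071×60 + 0.076×71 = 13.92.
Rate = 1.657/(1 + 13.92) = 0.111 J/s.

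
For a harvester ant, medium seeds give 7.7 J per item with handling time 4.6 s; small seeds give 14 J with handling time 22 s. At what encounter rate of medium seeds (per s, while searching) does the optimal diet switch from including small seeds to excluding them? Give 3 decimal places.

The zero-one rule: include small seeds iff E₂/h₂ > λE₁/(1+λh₁). Equality gives the switch point.
λE₁h₂ = E₂ + λE₂h₁ ⇒ λ = E₂/(E₁h₂ − E₂h₁) = 14/(169.4 − 64.4) = 0.1333 per s.

0.133 per s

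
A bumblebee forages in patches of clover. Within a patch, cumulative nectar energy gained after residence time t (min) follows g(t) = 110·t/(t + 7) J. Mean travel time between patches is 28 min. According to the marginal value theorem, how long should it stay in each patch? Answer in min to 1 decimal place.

14.0 min

Optimal t* satisfies g'(t*) = g(t*)/(T + t*).
g'(t) = 110·7/(t + 7)². Setting 110·7/(t+7)² = 110t/[(t+7)(28+t)] gives 7(28+t) = t(t+7), so t² = 7×28 = 196.
t* = √196 = 14 min.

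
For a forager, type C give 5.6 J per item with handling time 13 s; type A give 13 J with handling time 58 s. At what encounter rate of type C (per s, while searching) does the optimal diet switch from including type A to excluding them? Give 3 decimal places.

At the threshold, the rate on type C alone equals the profitability of type A: λ·5.6/(1 + λ·13) = 13/58 = 0.2241.
Rearranging, λ(5.6 − 0.2241×13) = 0.2241, so λ = 0.2241/2.686 = 0.08344 per s.

0.083 per s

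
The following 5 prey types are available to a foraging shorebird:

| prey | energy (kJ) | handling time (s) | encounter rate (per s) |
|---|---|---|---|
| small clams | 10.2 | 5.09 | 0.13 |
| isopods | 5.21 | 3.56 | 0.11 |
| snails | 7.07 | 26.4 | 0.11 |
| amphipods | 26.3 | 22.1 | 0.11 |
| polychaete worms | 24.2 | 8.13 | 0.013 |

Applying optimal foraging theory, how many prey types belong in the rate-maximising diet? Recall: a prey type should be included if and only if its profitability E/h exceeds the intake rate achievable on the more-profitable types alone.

4

E/h in descending order: polychaete worms 2.98, small clams 2, isopods 1.46, amphipods 1.19, snails 0.268 kJ/s. The optimal diet is the largest prefix of this list for which every included type satisfies E_i/h_i > R on the types above it.
Rate on top 1: 0.2845. small clams: 2 > 0.2845 → include.
Rate on top 2: 0.9283. isopods: 1.46 > 0.9283 → include.
Rate on top 3: 1.025. amphipods: 1.19 > 1.025 → include.
Rate on top 4: 1.113. snails: 0.268 < 1.113 → exclude; stop.
Optimal diet: polychaete worms, small clams, isopods, amphipods — 4 of 5 types.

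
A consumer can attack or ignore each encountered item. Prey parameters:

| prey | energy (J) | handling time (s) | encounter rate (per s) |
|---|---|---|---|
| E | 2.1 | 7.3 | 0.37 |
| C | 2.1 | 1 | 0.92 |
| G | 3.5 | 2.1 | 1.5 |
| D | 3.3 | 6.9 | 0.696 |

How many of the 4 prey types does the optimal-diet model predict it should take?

Rank by E/h (J/s): C 2.1, G 1.67, D 0.478, E 0.288. Include each in turn until the next type's E/h falls below the running intake rate.
Rate on top 1: 1.006. G: 1.67 > 1.006 → include.
Rate on top 2: 1.417. D: 0.478 < 1.417 → exclude; stop.
Optimal diet: C, G — 2 of 4 types.

2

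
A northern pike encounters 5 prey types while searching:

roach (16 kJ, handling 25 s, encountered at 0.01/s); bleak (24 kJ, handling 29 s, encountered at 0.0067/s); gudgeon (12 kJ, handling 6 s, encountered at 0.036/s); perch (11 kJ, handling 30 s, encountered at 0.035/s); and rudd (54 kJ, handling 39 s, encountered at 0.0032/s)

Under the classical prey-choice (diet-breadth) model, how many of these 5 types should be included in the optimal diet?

4

Profitabilities (E/h, kJ/s): gudgeon 2, rudd 1.38, bleak 0.828, roach 0.64, perch 0.367. Add prey in this order while the next type's profitability exceeds the intake rate on those already taken.
Rate on top 1: 0.3553. rudd: 1.38 > 0.3553 → include.
Rate on top 2: 0.4511. bleak: 0.828 > 0.4511 → include.
Rate on top 3: 0.4987. roach: 0.64 > 0.4987 → include.
Rate on top 4: 0.5185. perch: 0.367 < 0.5185 → exclude; stop.
Optimal diet: gudgeon, rudd, bleak, roach — 4 of 5 types.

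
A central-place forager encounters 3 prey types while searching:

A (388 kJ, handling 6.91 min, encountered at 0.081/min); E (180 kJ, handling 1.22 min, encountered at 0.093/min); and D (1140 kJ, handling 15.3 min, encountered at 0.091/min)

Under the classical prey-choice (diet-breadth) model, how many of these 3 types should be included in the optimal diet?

3

E/h in descending order: E 148, D 74.5, A 56.2 kJ/min. The optimal diet is the largest prefix of this list for which every included type satisfies E_i/h_i > R on the types above it.
Rate on top 1: 15.03. D: 74.5 > 15.03 → include.
Rate on top 2: 48.08. A: 56.2 > 48.08 → include.
Optimal diet: E, D, A — 3 of 3 types.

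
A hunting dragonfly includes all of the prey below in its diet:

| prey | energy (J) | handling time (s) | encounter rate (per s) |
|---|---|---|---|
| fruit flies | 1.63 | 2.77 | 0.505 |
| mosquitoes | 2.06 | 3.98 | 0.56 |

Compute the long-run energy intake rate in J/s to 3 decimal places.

0.427 J/s

R = (0.505×1.63 + 0.56×2.06) / (1 + 0.505×2.77 + 0.56×3.98) = 1.977/4.628 = 0.4272 J/s.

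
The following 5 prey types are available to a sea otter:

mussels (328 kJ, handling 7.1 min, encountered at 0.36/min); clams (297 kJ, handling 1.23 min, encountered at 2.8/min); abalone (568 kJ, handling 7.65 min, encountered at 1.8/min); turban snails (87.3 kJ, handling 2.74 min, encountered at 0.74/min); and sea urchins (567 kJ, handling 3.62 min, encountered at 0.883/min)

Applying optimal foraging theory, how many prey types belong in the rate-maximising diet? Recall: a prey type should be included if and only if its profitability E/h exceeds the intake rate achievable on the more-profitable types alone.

Rank by E/h (kJ/min): clams 241, sea urchins 157, abalone 74.2, mussels 46.2, turban snails 31.9. Include each in turn until the next type's E/h falls below the running intake rate.
Rate on top 1: 187.1. sea urchins: 157 < 187.1 → exclude; stop.
Optimal diet: clams — 1 of 5 types.

1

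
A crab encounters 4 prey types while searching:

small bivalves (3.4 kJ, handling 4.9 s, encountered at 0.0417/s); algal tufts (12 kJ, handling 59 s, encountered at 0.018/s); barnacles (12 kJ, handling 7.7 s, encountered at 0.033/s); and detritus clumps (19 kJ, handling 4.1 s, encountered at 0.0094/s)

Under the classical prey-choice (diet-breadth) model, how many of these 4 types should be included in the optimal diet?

E/h in descending order: detritus clumps 4.63, barnacles 1.56, small bivalves 0.694, algal tufts 0.203 kJ/s. The optimal diet is the largest prefix of this list for which every included type satisfies E_i/h_i > R on the types above it.
Rate on top 1: 0.172. barnacles: 1.56 > 0.172 → include.
Rate on top 2: 0.4445. small bivalves: 0.694 > 0.4445 → include.
Rate on top 3: 0.4786. algal tufts: 0.203 < 0.4786 → exclude; stop.
Optimal diet: detritus clumps, barnacles, small bivalves — 3 of 4 types.

3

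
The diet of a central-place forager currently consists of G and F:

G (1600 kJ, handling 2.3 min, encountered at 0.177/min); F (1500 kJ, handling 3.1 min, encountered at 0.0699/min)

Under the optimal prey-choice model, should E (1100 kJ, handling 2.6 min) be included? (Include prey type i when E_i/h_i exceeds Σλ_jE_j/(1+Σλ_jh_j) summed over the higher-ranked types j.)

Intake rate on the current diet: R = (0.177×1600 + 0.0699×1500) / (1 + 0.177×2.3 + 0.0699×3.1) = 388.1/1.624 = 239 kJ/min.
E: E/h = 1100/2.6 = 423.1 kJ/min.
Since 423.1 > R, including E increases the long-run rate.

Yes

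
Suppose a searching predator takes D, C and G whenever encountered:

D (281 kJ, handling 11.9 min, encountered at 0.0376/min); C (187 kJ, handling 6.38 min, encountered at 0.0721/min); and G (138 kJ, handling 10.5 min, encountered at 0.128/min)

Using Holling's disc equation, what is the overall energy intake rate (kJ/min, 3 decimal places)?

R = (0.0376×281 + 0.0721×187 + 0.128×138) / (1 + 0.0376×11.9 + 0.0721×6.38 + 0.128×10.5) = 41.71/3.251 = 12.83 kJ/min.

12.829 kJ/min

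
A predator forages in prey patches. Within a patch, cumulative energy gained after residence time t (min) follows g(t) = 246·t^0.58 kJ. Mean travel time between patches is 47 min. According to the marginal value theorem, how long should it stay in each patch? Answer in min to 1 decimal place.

By the marginal value theorem, leave when the instantaneous gain rate g'(t) equals the habitat-wide average g(t)/(T + t).
g'(t) = 0.58·246·t^-0.42. Setting 0.58·246·t^-0.42 = 246·t^0.58/(47+t) gives 0.58(47+t) = t, so 0.42·t = 0.58×47.
t* = 0.58×47/0.42 = 64.9 min.

64.9 min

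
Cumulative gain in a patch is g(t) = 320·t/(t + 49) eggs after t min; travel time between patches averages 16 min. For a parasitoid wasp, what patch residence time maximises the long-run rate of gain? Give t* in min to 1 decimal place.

By the marginal value theorem, leave when the instantaneous gain rate g'(t) equals the habitat-wide average g(t)/(T + t).
g'(t) = 320·49/(t + 49)². Setting 320·49/(t+49)² = 320t/[(t+49)(16+t)] gives 49(16+t) = t(t+49), so t² = 49×16 = 784.
t* = √784 = 28 min.

28.0 min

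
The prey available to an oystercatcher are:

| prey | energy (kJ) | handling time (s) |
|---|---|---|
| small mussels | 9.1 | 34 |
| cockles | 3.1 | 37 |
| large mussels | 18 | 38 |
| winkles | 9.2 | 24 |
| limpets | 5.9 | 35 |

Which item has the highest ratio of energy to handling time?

In descending order of E/h:
large mussels: 18/38 = 0.474 kJ/s
winkles: 9.2/24 = 0.383 kJ/s
small mussels: 9.1/34 = 0.268 kJ/s
limpets: 5.9/35 = 0.169 kJ/s
cockles: 3.1/37 = 0.0838 kJ/s

large mussels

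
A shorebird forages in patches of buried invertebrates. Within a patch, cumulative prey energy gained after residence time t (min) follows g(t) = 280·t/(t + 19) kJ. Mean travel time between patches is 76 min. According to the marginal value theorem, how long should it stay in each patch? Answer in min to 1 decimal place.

Maximise g(t)/(T+t): set derivative to zero → g'(t)(T+t) = g(t).
g'(t) = 280·19/(t + 19)². Setting 280·19/(t+19)² = 280t/[(t+19)(76+t)] gives 19(76+t) = t(t+19), so t² = 19×76 = 1444.
t* = √1444 = 38 min.

38.0 min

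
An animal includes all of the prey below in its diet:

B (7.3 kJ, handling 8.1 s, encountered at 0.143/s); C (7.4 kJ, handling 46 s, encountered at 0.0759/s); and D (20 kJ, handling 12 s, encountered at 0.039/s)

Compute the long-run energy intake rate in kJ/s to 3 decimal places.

0.390 kJ/s

R = Σλ_iE_i / (1 + Σλ_ih_i)
Numerator: 0.143×7.3 + 0.0759×7.4 + 0.039×20 = 2.386
Denominator: 1 + 0.143×8.1 + 0.0759×46 + 0.039×12 = 6.118
R = 2.386/6.118 = 0.3899 kJ/s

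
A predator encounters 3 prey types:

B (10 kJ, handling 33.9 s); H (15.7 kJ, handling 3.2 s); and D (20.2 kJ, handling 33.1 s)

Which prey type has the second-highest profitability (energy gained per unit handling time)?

Profitability E/h (kJ/s): B = 10/33.9 = 0.295, H = 15.7/3.2 = 4.91, D = 20.2/33.1 = 0.61.
Ranked: H > D > B.

D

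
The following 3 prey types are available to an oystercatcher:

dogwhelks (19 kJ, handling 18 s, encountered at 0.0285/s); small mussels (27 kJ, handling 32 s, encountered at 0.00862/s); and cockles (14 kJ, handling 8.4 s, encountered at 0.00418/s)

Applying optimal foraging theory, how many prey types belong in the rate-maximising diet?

Profitabilities (E/h, kJ/s): cockles 1.67, dogwhelks 1.06, small mussels 0.844. Add prey in this order while the next type's profitability exceeds the intake rate on those already taken.
Rate on top 1: 0.05653. dogwhelks: 1.06 > 0.05653 → include.
Rate on top 2: 0.3876. small mussels: 0.844 > 0.3876 → include.
Optimal diet: cockles, dogwhelks, small mussels — 3 of 3 types.

3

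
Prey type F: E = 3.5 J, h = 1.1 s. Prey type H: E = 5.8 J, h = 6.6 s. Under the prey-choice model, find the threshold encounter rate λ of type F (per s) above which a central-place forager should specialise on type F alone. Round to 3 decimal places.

0.347 per s

Drop type H once their profitability E₂/h₂ falls below the rate achievable on type F alone: E₂/h₂ = λE₁/(1 + λh₁).
Solve for λ: λE₁h₂ = E₂(1 + λh₁) → λ(E₁h₂ − E₂h₁) = E₂ → λ = E₂/(E₁h₂ − E₂h₁).
λ = 5.8/(3.5×6.6 − 5.8×1.1) = 5.8/16.72 = 0.3469 per s.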